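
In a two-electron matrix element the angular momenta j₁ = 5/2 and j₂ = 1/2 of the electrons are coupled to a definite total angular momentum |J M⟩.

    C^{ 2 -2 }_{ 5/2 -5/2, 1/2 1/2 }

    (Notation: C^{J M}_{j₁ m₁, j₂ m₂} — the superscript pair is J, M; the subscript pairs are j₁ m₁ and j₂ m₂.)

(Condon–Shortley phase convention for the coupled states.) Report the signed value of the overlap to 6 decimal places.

√[5·1!4!0!/6! · 0!5!1!0!0!4!] = √(480)
  +(−1)^1/∏(1,0,4,0,0,0)! = -1/24  (running -1/24)
⟨..|..⟩ = √(480)·(-1/24) = -0.912871

-0.912871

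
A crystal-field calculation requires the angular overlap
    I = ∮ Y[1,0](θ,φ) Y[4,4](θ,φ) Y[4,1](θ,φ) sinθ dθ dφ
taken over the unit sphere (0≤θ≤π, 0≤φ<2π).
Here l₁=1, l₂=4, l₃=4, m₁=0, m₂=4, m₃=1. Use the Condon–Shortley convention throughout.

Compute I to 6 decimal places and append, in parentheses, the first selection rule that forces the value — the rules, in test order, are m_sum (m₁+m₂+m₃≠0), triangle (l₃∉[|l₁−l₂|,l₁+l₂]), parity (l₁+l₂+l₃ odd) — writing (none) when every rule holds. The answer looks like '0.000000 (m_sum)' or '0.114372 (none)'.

0 + 4 + 1 = 5 ≠ 0: azimuthal integral kills it; I = 0

0.000000 (m_sum)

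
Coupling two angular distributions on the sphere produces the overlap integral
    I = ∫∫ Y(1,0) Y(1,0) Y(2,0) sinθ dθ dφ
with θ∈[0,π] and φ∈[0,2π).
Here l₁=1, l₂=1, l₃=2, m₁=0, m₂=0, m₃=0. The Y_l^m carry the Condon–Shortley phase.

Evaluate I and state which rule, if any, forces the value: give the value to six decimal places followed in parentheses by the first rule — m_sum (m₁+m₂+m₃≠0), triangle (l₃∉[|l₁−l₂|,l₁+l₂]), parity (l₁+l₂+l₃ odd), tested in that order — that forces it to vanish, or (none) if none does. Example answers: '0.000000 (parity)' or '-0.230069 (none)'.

m-sum 0 ✓  L=4 even ✓  0≤2≤2 ✓
Π(2lᵢ+1) = 3×3×5 = 45
triangle coeff Δ(1,1,2) = 1/30
Σ_t [0,0]: t=0:+1/1 = 1/1
(3j)²=2/15 [(1 1 2; 0 0 0)], sign=+1
(m-triple is (0,0,0) — same symbol as above.)
⇒ 4πI² = 4/5
I = (+1)√(4/5/(4π)) = 0.25231325
No selection rule forces the value: the integral is nonzero (none).

0.252313 (none)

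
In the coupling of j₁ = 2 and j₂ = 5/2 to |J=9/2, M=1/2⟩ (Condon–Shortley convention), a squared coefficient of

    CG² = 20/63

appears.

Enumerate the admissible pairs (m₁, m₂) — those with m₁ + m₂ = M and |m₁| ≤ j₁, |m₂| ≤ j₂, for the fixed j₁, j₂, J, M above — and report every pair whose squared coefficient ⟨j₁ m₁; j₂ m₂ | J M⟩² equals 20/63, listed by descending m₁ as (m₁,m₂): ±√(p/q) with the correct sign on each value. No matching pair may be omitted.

Admissible pairs with m₁+m₂ = M = 1/2: (-2,5/2), (-1,3/2), (0,1/2), (1,-1/2), (2,-3/2)
  (m₁,m₂)=(2,-3/2): CG² = 5/126, CG = +√(5/126)
  (m₁,m₂)=(1,-1/2): CG² = 20/63, CG = +√(20/63)   ← matches the target
  (m₁,m₂)=(0,1/2): CG² = 10/21, CG = +√(10/21)
  (m₁,m₂)=(-1,3/2): CG² = 10/63, CG = +√(10/63)
  (m₁,m₂)=(-2,5/2): CG² = 1/126, CG = +√(1/126)
Pairs with CG² = 20/63: (1,-1/2): +√(20/63)

(1,-1/2): +√(20/63)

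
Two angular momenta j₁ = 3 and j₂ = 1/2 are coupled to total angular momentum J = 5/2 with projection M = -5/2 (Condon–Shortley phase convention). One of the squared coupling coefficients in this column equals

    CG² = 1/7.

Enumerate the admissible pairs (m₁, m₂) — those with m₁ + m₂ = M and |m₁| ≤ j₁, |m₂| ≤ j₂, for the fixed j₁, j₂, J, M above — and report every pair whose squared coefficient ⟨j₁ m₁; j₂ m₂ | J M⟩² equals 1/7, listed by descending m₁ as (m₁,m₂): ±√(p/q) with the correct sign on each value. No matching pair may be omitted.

(-2,-1/2): +√(1/7)

Admissible pairs with m₁+m₂ = M = -5/2: (-3,1/2), (-2,-1/2)
  (m₁,m₂)=(-2,-1/2): CG² = 1/7, CG = +√(1/7)   ← matches the target
  (m₁,m₂)=(-3,1/2): CG² = 6/7, CG = −√(6/7)
Pairs with CG² = 1/7: (-2,-1/2): +√(1/7)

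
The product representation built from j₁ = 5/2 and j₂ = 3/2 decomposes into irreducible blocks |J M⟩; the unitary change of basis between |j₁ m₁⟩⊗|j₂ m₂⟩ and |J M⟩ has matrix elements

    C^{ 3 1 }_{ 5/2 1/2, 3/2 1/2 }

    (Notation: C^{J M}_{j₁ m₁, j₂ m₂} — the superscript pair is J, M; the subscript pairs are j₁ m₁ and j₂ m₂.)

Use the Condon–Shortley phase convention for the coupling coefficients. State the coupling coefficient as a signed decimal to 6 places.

−√(1/60) = -0.129099

triangle: 1!×4!×2!/8! = 48/40320
(j±m)!: 3!×2!×2!×1!×4!×2! = 1152
prefactor² = (2J+1)×Δ×N² = 48/5
  k=0: +1/(0!×1!×2!×2!×2!×0!) = 1/8
  k=1: −1/(1!×0!×1!×1!×3!×1!) = -1/6
Σ = -1/24  ⇒  CG² = 48/5×(-1/24)² = 1/60
CG = −√(1/60) = -0.129099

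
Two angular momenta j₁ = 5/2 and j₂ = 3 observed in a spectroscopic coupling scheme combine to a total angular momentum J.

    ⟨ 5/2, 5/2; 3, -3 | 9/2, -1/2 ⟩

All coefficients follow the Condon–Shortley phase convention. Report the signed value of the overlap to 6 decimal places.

+√(5/231) = +0.147122

triangle: 1!*4!*5!/11! = 2880/39916800
(j±m)!: 5!*0!*0!*6!*4!*5! = 248832000
prefactor² = (2J+1)*Δ*N² = 13824000/77
  k=0: +1/(0!*1!*0!*0!*4!*5!) = 1/2880
Σ = 1/2880  ⇒  CG² = 13824000/77*(1/2880)² = 5/231
CG = +√(5/231) = +0.147122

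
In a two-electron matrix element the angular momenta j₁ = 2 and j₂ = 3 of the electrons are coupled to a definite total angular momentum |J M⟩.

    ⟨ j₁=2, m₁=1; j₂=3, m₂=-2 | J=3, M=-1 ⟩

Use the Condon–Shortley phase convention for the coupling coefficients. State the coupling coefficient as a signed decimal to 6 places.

+0.500000

j₁+j₂−J=2  J+j₁−j₂=2  J−j₁+j₂=4  j₁+j₂+J+1=9
(j₁±m₁, j₂±m₂, J±M) = (3,1,1,5,2,4)
P² = 64
sum k=0..1:
  [0] +1/12 = 1/12
  [1] −1/48 = -1/48
S = 1/16
C² = P²·S² = 1/4 ; C = +0.500000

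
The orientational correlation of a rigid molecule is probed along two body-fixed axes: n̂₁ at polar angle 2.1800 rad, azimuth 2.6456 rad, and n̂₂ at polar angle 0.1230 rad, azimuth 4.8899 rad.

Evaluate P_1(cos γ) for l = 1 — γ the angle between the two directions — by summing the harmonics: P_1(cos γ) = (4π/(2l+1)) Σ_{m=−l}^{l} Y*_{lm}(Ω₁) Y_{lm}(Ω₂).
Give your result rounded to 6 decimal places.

-0.630650

Addition theorem: P_1(cos γ) = (4π/3) Σ_m Y*_{lm}(Ω₁) Y_{lm}(Ω₂), m = −1…1:
  m=-1: (-0.249198, 0.134843) × (0.007485, 0.041723) = (-0.007491, -0.009388)  (running Σ = (-0.007491, -0.009388))
  m=0: (-0.279585, -0.000000) × (0.484911, 0.000000) = (-0.135574, -0.000000)  (running Σ = (-0.143065, -0.009388))
  m=1: (0.249198, 0.134843) × (-0.007485, 0.041723) = (-0.007491, 0.009388)  (running Σ = (-0.150557, 0.000000))
Σ over m = (-0.150557, 0.000000); ×(4π/3) → (-0.630650, 0.000000). Real part: -0.630650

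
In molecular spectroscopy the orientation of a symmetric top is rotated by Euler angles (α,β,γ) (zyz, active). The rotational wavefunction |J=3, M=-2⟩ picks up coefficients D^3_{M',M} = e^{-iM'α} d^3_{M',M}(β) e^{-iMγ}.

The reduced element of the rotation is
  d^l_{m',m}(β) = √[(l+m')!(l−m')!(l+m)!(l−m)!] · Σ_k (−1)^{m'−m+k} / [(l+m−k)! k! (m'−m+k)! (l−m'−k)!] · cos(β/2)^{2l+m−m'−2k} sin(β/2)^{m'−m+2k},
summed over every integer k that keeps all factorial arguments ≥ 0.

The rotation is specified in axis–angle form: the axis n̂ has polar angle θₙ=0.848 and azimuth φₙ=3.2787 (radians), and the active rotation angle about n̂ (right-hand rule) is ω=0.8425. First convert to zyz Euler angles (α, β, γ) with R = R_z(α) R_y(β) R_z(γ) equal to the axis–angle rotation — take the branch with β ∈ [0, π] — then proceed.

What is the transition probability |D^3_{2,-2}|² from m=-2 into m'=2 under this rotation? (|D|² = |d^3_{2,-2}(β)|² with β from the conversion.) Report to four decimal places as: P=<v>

Axis–angle → zyz. n̂ = (sinθₙcosφₙ, sinθₙsinφₙ, cosθₙ) = (-0.742921, -0.102503, +0.661484), ω = 0.8425.
R = I cosω + sinω [n̂]ₓ + (1−cosω) n̂n̂ᵀ gives
  R = [+0.850166, -0.468207, -0.240834; +0.519137, +0.669113, +0.531775; -0.087836, -0.577123, +0.811920]
β = atan2(√(R₁₃²+R₂₃²), R₃₃) = 0.623363; α = atan2(R₂₃, R₁₃) mod 2π = 1.996048; γ = atan2(R₃₂, −R₃₁) mod 2π = 4.863426
Split into d^3_{2,-2}(β=0.6234) × two z-phases.
With c≡cos(β/2)=0.951819 and s≡sin(β/2)=0.306659, N=[120·1·1·120]^{1/2}=120.000000
Admissible k: 0..1 (factorial args all ≥0)
  k=0: (−1)^4·120.0000/(24)·0.9518^2·0.3067^4 = +0.040059
  k=1: (−1)^5·120.0000/(120)·0.9518^0·0.3067^6 = -0.000832
d^3_{2,-2}(0.6234) = +0.040059 -0.000832 = +0.039228
|D^3_{2,-2}|² = |d^3_{2,-2}(β)|² = (+0.039228)² = 0.001539 (the z-rotation phases have unit modulus)

P=0.0015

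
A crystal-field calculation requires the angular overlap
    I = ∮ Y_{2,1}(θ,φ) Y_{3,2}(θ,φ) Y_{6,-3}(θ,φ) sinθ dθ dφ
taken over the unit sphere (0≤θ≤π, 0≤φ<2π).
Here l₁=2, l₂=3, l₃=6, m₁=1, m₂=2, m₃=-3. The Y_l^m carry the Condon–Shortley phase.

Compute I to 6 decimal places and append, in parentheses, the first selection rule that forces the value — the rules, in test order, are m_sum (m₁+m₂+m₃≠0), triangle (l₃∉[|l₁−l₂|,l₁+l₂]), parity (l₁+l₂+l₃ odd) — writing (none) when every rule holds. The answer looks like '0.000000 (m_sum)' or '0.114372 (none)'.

0.000000 (triangle)

l₃=6 ∉ [1,5] — triangle fails ⇒ I = 0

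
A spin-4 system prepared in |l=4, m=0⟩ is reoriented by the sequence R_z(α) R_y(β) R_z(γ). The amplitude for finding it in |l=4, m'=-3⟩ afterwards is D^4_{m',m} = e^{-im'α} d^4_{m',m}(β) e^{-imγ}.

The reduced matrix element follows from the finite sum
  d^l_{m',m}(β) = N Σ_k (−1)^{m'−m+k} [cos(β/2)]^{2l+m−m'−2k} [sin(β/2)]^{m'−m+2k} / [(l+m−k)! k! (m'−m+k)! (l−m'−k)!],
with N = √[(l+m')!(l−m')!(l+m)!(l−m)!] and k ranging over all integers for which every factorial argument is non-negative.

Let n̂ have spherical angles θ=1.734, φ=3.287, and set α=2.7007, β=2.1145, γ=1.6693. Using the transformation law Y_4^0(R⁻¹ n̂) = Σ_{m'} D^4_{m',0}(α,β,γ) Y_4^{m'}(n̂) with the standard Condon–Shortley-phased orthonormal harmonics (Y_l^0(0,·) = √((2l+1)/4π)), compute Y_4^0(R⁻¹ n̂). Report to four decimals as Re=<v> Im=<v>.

Re=-0.2269 Im=0.0000

Need the full column D^4_{m',0} for m'=−4..4 at α=2.7007, β=2.1145, γ=1.6693.
cos(β/2)=0.491269, sin(β/2)=0.871008
d^4_{-4,0}: single k=4 term ⇒ +0.280489;  D = -0.053737-0.275293i
d^4_{-3,0}: k∈[3..4] ⇒ +0.223732 -0.703287 = -0.479556;  D = +0.117769-0.464870i
d^4_{-2,0}: k∈[2..4] ⇒ +0.101177 -0.848118 +0.999753 = +0.252812;  D = +0.160731-0.195139i
d^4_{-1,0}: k∈[1..4] ⇒ +0.026901 -0.507376 +1.594906 -0.835581 = +0.278850;  D = -0.252183+0.118998i
d^4_{0,0}: k∈[0..4] ⇒ +0.003393 -0.170640 +1.206893 -1.686131 +0.331266 = -0.315220;  D = -0.315220+0.000000i
d^4_{1,0}: k∈[0..3] ⇒ -0.026901 +0.507376 -1.594906 +0.835581 = -0.278850;  D = +0.252183+0.118998i
d^4_{2,0}: k∈[0..2] ⇒ +0.101177 -0.848118 +0.999753 = +0.252812;  D = +0.160731+0.195139i
d^4_{3,0}: k∈[0..1] ⇒ -0.223732 +0.703287 = +0.479556;  D = -0.117769-0.464870i
d^4_{4,0}: single k=0 term ⇒ +0.280489;  D = -0.053737+0.275293i
Y_4^{m'}(θ=1.734,φ=3.287) and Σ D·Y over m':
  (-0.0537-0.2753i)·(+0.3505-0.2305i)  (+0.1178-0.4649i)·(+0.1771-0.0825i)  (+0.1607-0.1951i)·(-0.2544+0.0761i)  (-0.2522+0.1190i)·(-0.2113+0.0309i)  (-0.3152+0.0000i)·(+0.2362+0.0000i)  (+0.2522+0.1190i)·(+0.2113+0.0309i)  (+0.1607+0.1951i)·(-0.2544-0.0761i)  (-0.1178-0.4649i)·(-0.1771-0.0825i)  (-0.0537+0.2753i)·(+0.3505+0.2305i)
Y_4^0(R⁻¹ n̂) = -0.226896+0.000000i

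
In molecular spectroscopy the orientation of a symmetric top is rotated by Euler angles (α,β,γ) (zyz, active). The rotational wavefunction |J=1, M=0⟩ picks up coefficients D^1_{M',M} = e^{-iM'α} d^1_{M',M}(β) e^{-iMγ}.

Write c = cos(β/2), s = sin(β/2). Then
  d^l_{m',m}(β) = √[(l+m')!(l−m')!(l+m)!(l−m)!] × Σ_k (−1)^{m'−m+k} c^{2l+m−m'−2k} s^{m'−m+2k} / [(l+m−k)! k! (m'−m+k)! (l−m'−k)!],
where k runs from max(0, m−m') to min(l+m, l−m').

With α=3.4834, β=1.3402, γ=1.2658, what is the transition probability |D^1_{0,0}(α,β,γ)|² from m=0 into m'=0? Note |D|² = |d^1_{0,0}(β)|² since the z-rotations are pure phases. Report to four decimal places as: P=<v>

First d^1_{0,0}(β=1.3402), then the phase factors e^{-i(0)α} and e^{-i(0)γ}:
Half-angle: c=0.783760, s=0.621064. N=√(1·1·1·1)=1.000000
k: max(0,(0)−(0))=0 … min(1+(0),1−(0))=1
  k=0: (−1)^0·1.0000/(1)·0.7838^2·0.6211^0 = +0.614279
  k=1: (−1)^1·1.0000/(1)·0.7838^0·0.6211^2 = -0.385721
d^1_{0,0}(1.3402) = +0.614279 -0.385721 = +0.228558
|D^1_{0,0}|² = |d^1_{0,0}(β)|² = (+0.228558)² = 0.052239 (the z-rotation phases have unit modulus)

P=0.0522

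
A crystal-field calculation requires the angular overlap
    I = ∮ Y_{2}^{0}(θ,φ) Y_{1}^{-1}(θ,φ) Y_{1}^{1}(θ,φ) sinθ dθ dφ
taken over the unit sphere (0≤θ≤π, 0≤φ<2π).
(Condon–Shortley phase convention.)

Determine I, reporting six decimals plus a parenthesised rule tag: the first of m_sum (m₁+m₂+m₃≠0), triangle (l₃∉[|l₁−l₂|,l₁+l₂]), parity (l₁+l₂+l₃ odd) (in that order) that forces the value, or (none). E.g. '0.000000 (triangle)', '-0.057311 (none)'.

Checks pass: Σm=0; 4 even; l₃=1∈[1,3].
(2·2+1)(2·1+1)(2·1+1) = 45
Δ: 2! 2! 0! / 5! → 1/30
sum: t=1:−1/1 = -1/1
3j²(2 1 1; 0 0 0) = Δ·Π!·Σ² = 2/15  (sign +1)
sum: t=0:+1/4 = 1/4
3j²(2 1 1; 0 -1 1) = Δ·Π!·Σ² = 1/30  (sign +1)
combine: 4πI² = 45·2/15·1/30 = 1/5
take √, sign +1: I = 0.12615663
No selection rule forces the value: the integral is nonzero (none).

0.126157 (none)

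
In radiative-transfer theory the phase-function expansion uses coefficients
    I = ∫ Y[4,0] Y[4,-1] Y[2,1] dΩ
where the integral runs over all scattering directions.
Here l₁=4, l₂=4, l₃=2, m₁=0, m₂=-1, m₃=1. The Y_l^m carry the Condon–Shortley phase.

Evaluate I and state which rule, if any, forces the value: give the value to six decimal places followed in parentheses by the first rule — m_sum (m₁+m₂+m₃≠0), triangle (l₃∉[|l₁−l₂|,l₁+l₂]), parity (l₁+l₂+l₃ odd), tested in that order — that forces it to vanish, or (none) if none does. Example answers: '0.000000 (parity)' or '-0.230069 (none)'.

-0.044869 (none)

Checks pass: Σm=0; 10 even; l₃=2∈[0,8].
(2·4+1)(2·4+1)(2·2+1) = 405
Δ: 6! 2! 2! / 11! → 1/13860
sum: t=2:+1/192 t=3:−1/36 t=4:+1/192 = -5/288
3j²(4 4 2; 0 0 0) = Δ·Π!·Σ² = 20/693  (sign -1)
sum: t=2:+1/96 t=3:−1/72 = -1/288
3j²(4 4 2; 0 -1 1) = Δ·Π!·Σ² = 1/462  (sign +1)
combine: 4πI² = 405·20/693·1/462 = 150/5929
take √, sign -1: I = -0.04486937
No selection rule forces the value: the integral is nonzero (none).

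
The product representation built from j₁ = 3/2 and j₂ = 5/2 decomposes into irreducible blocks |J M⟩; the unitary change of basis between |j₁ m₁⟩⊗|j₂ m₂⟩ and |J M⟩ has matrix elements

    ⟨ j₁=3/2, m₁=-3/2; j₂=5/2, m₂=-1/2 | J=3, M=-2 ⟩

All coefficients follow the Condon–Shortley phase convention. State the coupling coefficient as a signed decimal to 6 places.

√[7·1!2!4!/8! · 0!3!2!3!1!5!] = √(72)
  +(−1)^1/∏(1,0,2,1,0,3)! = -1/12  (running -1/12)
⟨..|..⟩ = √(72)·(-1/12) = -0.707107

−√(1/2) = -0.707107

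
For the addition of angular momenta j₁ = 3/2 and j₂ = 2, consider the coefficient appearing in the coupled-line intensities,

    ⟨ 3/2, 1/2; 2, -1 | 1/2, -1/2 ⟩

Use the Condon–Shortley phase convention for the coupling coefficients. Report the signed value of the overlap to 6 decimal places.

−√(3/10) ≈ -0.547723

j₁+j₂−J=3  J+j₁−j₂=0  J−j₁+j₂=1  j₁+j₂+J+1=5
(j₁±m₁, j₂±m₂, J±M) = (2,1,1,3,0,1)
P² = 6/5
sum k=1..1:
  [1] −1/2 = -1/2
S = -1/2
C² = P²·S² = 3/10 ; C = -0.547723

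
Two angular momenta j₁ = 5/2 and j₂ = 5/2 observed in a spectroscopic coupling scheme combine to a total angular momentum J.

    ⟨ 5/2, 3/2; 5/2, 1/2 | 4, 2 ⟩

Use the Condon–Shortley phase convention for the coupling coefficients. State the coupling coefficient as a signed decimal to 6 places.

√[9·1!4!4!/10! · 4!1!3!2!6!2!] = √(20736/35)
  +(−1)^0/∏(0,1,1,3,3,1)! = 1/36  (running 1/36)
  +(−1)^1/∏(1,0,0,2,4,2)! = -1/96  (running 5/288)
⟨..|..⟩ = √(20736/35)·(5/288) = +0.422577

+√(5/28) ≈ +0.422577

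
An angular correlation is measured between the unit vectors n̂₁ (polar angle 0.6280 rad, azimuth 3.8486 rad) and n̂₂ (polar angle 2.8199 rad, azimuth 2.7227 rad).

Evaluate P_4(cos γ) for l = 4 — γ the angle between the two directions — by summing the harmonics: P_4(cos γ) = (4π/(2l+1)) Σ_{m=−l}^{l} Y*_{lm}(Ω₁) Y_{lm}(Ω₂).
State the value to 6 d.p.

Expand P_4 via completeness: Σ_{m} conj(Y_{4,m}) at Ω₁ times Y_{4,m} at Ω₂ —
  m=-4: Y*=-0.05016 + 0.01626j  Y=-0.00046 + 0.00440j  product -0.00005 - 0.00023j
  m=-3: Y*=0.10741 - 0.17510j  Y=0.01160 + 0.03569j  product 0.00750 + 0.00180j
  m=-2: Y*=0.06461 + 0.40874j  Y=0.11860 + 0.13172j  product -0.04618 + 0.05699j
  m=-1: Y*=-0.27082 - 0.23137j  Y=0.42783 + 0.19049j  product -0.07179 - 0.15058j
  m=+0: Y*=-0.17318 + 0.00000j  Y=0.46029 + 0.00000j  product -0.07971 + 0.00000j
  m=+1: Y*=0.27082 - 0.23137j  Y=-0.42783 + 0.19049j  product -0.07179 + 0.15058j
  m=+2: Y*=0.06461 - 0.40874j  Y=0.11860 - 0.13172j  product -0.04618 - 0.05699j
  m=+3: Y*=-0.10741 - 0.17510j  Y=-0.01160 + 0.03569j  product 0.00750 - 0.00180j
  m=+4: Y*=-0.05016 - 0.01626j  Y=-0.00046 - 0.00440j  product -0.00005 + 0.00023j
Total Σ_m = -0.30076 + 0.00000j. Multiply by 1.396263: -0.41994 + 0.00000j. P_4(cos γ) = -0.419936

-0.419936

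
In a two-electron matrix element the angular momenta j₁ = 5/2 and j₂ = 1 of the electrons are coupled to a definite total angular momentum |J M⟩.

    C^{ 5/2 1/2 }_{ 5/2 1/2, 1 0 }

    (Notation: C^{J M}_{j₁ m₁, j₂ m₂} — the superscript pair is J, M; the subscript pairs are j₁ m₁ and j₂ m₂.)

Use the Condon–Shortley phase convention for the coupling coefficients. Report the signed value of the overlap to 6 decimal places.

+√(1/35) ≈ +0.169031

triangle: 1!·4!·1!/7! = 24/5040
(j±m)!: 3!·2!·1!·1!·3!·2! = 144
prefactor² = (2J+1)·Δ·N² = 144/35
  k=0: +1/(0!·1!·2!·1!·2!·0!) = 1/4
  k=1: −1/(1!·0!·1!·0!·3!·1!) = -1/6
Σ = 1/12  ⇒  CG² = 144/35·(1/12)² = 1/35
CG = +√(1/35) = +0.169031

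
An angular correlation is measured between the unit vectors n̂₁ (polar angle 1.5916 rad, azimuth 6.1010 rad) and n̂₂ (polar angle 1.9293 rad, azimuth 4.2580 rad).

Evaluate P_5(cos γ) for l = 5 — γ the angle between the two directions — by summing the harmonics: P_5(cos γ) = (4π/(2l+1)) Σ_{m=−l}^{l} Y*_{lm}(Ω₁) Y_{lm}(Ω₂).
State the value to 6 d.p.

Expand P_5 via completeness: Σ_{m} conj(Y_{5,m}) at Ω₁ times Y_{5,m} at Ω₂ —
  m=-5: Y*=(0.284212, -0.366301)  Y=(-0.255360, -0.215589)  product (-0.151547, 0.032266)
  m=-4: Y*=(-0.022757, 0.020314)  Y=(0.096725, -0.383992)  product (0.005599, 0.010704)
  m=-3: Y*=(-0.294204, 0.178987)  Y=(0.030023, -0.006325)  product (-0.007701, 0.007235)
  m=-2: Y*=(0.032883, -0.012542)  Y=(-0.202150, -0.259385)  product (-0.009901, -0.005994)
  m=-1: Y*=(0.313006, -0.057665)  Y=(0.053351, -0.109218)  product (0.010401, -0.037262)
  m=+0: Y*=(-0.036419, -0.000000)  Y=(-0.301073, 0.000000)  product (0.010965, 0.000000)
  m=+1: Y*=(-0.313006, -0.057665)  Y=(-0.053351, -0.109218)  product (0.010401, 0.037262)
  m=+2: Y*=(0.032883, 0.012542)  Y=(-0.202150, 0.259385)  product (-0.009901, 0.005994)
  m=+3: Y*=(0.294204, 0.178987)  Y=(-0.030023, -0.006325)  product (-0.007701, -0.007235)
  m=+4: Y*=(-0.022757, -0.020314)  Y=(0.096725, 0.383992)  product (0.005599, -0.010704)
  m=+5: Y*=(-0.284212, -0.366301)  Y=(0.255360, -0.215589)  product (-0.151547, -0.032266)
Total Σ_m = (-0.295331, -0.000000). Multiply by 1.142397: (-0.337385, -0.000000). P_5(cos γ) = -0.337385

-0.337385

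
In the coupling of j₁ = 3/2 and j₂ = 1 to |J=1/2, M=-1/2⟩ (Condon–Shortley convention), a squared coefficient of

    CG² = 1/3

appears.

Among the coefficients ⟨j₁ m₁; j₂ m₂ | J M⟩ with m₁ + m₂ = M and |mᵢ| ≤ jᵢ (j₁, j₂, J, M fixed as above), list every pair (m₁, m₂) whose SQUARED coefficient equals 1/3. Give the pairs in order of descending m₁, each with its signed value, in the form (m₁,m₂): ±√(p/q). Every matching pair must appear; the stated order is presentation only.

(-1/2,0): −√(1/3)

Admissible pairs with m₁+m₂ = M = -1/2: (-3/2,1), (-1/2,0), (1/2,-1)
  (m₁,m₂)=(1/2,-1): CG² = 1/6, CG = +√(1/6)
  (m₁,m₂)=(-1/2,0): CG² = 1/3, CG = −√(1/3)   ← matches the target
  (m₁,m₂)=(-3/2,1): CG² = 1/2, CG = +√(1/2)
Pairs with CG² = 1/3: (-1/2,0): −√(1/3)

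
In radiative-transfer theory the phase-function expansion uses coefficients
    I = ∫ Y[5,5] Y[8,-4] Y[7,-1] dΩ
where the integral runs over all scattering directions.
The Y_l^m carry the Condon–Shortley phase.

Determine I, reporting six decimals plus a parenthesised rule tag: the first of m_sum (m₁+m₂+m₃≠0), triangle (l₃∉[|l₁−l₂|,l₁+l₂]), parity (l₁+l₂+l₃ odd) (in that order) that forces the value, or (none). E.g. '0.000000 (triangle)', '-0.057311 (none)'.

0.170302 (none)

Checks pass: Σm=0; 20 even; l₃=7∈[3,13].
(2·5+1)(2·8+1)(2·7+1) = 2805
Δ: 6! 4! 10! / 21! → 1/814773960
sum: t=1:−1/87091200 t=2:+1/4976640 t=3:−1/2073600 t=4:+1/4976640 t=5:−1/87091200 = -1/9676800
3j²(5 8 7; 0 0 0) = Δ·Π!·Σ² = 360/46189  (sign +1)
sum: t=0:+1/298598400 = 1/298598400
3j²(5 8 7; 5 -4 -1) = Δ·Π!·Σ² = 70/4199  (sign +1)
combine: 4πI² = 2805·360/46189·70/4199 = 378000/1037153
take √, sign +1: I = 0.17030192
No selection rule forces the value: the integral is nonzero (none).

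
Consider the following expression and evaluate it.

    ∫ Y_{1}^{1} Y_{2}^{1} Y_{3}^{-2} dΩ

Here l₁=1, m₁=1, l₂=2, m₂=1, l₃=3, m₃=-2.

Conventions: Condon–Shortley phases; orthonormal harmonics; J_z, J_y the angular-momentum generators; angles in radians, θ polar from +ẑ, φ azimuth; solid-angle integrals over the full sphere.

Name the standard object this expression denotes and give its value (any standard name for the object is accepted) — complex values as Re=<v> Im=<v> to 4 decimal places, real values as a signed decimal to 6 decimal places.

This is a Gaunt coefficient — the integral of a triple product of spherical harmonics over the sphere.
m-sum 0 ✓  L=6 even ✓  1≤3≤3 ✓
Π(2lᵢ+1) = 3×5×7 = 105
triangle coeff Δ(1,2,3) = 1/105
Σ_t [0,0]: t=0:+1/4 = 1/4
(3j)²=3/35 [(1 2 3; 0 0 0)], sign=-1
Σ_t [0,0]: t=0:+1/12 = 1/12
(3j)²=2/21 [(1 2 3; 1 1 -2)], sign=-1
⇒ 4πI² = 6/7
I = (+1)√(6/7/(4π)) = 0.26116903

Gaunt coefficient, +0.261169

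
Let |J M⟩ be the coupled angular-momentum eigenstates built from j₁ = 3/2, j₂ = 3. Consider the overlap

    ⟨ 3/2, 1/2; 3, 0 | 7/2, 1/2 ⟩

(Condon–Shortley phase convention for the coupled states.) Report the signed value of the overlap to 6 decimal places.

+√(2/21) ≈ +0.308607

j₁+j₂−J=1  J+j₁−j₂=2  J−j₁+j₂=5  j₁+j₂+J+1=9
(j₁±m₁, j₂±m₂, J±M) = (2,1,3,3,4,3)
P² = 384/7
sum k=0..1:
  [0] +1/12 = 1/12
  [1] −1/24 = -1/24
S = 1/24
C² = P²·S² = 2/21 ; C = +0.308607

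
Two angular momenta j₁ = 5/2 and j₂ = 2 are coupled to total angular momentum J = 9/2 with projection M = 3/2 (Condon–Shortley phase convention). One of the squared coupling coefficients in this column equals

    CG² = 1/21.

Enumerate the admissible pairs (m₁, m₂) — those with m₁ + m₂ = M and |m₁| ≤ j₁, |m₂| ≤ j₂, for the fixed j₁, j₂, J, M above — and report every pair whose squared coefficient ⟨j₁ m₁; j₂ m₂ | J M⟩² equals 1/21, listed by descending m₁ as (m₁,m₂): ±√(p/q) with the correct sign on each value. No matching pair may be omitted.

Admissible pairs with m₁+m₂ = M = 3/2: (-1/2,2), (1/2,1), (3/2,0), (5/2,-1)
  (m₁,m₂)=(5/2,-1): CG² = 1/21, CG = +√(1/21)   ← matches the target
  (m₁,m₂)=(3/2,0): CG² = 5/14, CG = +√(5/14)
  (m₁,m₂)=(1/2,1): CG² = 10/21, CG = +√(10/21)
  (m₁,m₂)=(-1/2,2): CG² = 5/42, CG = +√(5/42)
Pairs with CG² = 1/21: (5/2,-1): +√(1/21)

(5/2,-1): +√(1/21)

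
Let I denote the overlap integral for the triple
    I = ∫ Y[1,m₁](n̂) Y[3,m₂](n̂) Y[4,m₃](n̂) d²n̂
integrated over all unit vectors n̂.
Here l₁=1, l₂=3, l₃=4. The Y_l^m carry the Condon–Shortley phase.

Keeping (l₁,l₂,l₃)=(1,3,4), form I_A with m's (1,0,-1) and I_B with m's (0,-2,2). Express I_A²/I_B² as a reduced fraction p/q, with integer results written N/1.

l's match ⇒ only the (l;m) 3-j factors differ between A and B.
A: triangle coeff Δ(1,3,4) = 1/252; Σ_t [0,0]: t=0:+1/72 = 1/72; (3j)²=5/126 [(1 3 4; 1 0 -1)], sign=-1
B: triangle coeff Δ(1,3,4) = 1/252; Σ_t [0,0]: t=0:+1/120 = 1/120; (3j)²=1/21 [(1 3 4; 0 -2 2)], sign=+1
I_A²/I_B² = (5/126)/(1/21) = 5/6

5/6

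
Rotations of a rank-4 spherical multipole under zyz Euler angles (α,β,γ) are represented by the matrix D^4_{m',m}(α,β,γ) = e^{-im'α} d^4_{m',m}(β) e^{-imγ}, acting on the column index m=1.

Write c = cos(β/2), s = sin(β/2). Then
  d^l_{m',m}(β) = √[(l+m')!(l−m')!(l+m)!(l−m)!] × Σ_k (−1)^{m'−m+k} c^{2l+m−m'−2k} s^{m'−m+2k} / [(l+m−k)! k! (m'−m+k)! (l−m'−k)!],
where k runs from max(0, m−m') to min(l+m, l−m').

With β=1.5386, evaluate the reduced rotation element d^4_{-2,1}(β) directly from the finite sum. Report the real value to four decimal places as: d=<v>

d=-0.1300

d^4_{-2,1}(β=1.5386) via the finite sum:
With c≡cos(β/2)=0.718398 and s≡sin(β/2)=0.695633, N=[2·720·120·6]^{1/2}=1018.233765
The bounds max(0,m−m')=3 and min(l+m,l−m')=5 give 3 terms
  k=3: (−1)^0·1018.2338/(72)·0.7184^5·0.6956^3 = +0.910919
  k=4: (−1)^1·1018.2338/(48)·0.7184^3·0.6956^5 = -1.281152
  k=5: (−1)^2·1018.2338/(240)·0.7184^1·0.6956^7 = +0.240248
d^4_{-2,1}(1.5386) = +0.910919 -1.281152 +0.240248 = -0.129985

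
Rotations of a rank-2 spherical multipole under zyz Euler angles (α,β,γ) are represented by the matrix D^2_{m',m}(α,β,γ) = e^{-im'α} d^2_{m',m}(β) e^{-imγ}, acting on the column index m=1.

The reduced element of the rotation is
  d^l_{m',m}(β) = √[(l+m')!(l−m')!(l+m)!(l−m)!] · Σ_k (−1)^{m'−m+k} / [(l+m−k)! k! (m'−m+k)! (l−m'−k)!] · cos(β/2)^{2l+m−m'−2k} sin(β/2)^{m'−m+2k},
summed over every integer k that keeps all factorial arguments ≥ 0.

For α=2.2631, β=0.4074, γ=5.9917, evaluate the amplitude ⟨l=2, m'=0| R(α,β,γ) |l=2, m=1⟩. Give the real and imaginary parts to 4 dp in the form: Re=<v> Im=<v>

Re=0.4268 Im=0.1280

D^2_{0,1}(2.2631,0.4074,5.9917) = e^{-i·0·2.2631}·d^2_{0,1}(0.4074)·e^{-i·1·5.9917}. Compute d first:
c=cos(0.407400/2)=0.979325, s=sin(0.407400/2)=0.202294; N=√[2·2·6·1]=4.898979
k: max(0,(1)−(0))=1 … min(2+(1),2−(0))=2
  k=1: (−1)^0·4.8990/(2)·0.9793^3·0.2023^1 = +0.465414
  k=2: (−1)^1·4.8990/(2)·0.9793^1·0.2023^3 = -0.019859
d^2_{0,1}(0.4074) = +0.465414 -0.019859 = +0.445555
Phases: e^{-i·(0)·2.2631}=+1.000000+0.000000i, e^{-i·(1)·5.9917}=+0.957818+0.287375i ⇒ D=+0.426761+0.128041i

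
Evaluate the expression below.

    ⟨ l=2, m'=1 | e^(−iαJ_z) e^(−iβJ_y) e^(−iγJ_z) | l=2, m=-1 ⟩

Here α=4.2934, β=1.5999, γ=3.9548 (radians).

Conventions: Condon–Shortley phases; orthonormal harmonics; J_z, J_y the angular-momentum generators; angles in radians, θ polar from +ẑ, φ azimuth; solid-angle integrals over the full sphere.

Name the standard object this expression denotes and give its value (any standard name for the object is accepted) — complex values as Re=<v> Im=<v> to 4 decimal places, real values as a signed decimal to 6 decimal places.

Wigner D-matrix element, Re=0.4571 Im=-0.1610

This is a Wigner D-matrix element — the rotation-matrix element ⟨l m'| R(α,β,γ) |l m⟩ in the angular-momentum basis.
D^2_{1,-1}(4.2934,1.5999,3.9548) = e^{-i·1·4.2934}·d^2_{1,-1}(1.5999)·e^{-i·-1·3.9548}. Compute d first:
Half-angle: c=0.696743, s=0.717321. N=√(6·1·1·6)=6.000000
k: max(0,(-1)−(1))=0 … min(2+(-1),2−(1))=1
  k=0: (−1)^2·6.0000/(2)·0.6967^2·0.7173^2 = +0.749365
  k=1: (−1)^3·6.0000/(6)·0.6967^0·0.7173^4 = -0.264761
d^2_{1,-1}(1.5999) = +0.749365 -0.264761 = +0.484603
Attach z-rotation phases: D = e^{-i(1)(4.2934)}·(+0.484603)·e^{-i(-1)(3.9548)} = +0.457088-0.160969i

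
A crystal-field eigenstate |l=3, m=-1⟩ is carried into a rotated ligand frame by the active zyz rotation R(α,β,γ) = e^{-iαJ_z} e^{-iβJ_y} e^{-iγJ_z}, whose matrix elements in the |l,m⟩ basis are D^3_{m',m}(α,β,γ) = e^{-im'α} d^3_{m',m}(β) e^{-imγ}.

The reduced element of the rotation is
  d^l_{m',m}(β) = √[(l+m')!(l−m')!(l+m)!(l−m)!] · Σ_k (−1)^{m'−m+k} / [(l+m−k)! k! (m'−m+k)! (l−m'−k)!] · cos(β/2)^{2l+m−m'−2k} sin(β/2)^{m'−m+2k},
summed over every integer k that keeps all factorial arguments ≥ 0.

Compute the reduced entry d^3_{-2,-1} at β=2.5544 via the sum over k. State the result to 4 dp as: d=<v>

d=-0.1283

d^3_{-2,-1}(β=2.5544) via the finite sum:
c=cos(2.554400/2)=0.289397, s=sin(2.554400/2)=0.957209; N=√[1·120·2·24]=75.894664
k: max(0,(-1)−(-2))=1 … min(3+(-1),3−(-2))=2
  k=1: (−1)^0·75.8947/(24)·0.2894^5·0.9572^1 = +0.006144
  k=2: (−1)^1·75.8947/(12)·0.2894^3·0.9572^3 = -0.134441
d^3_{-2,-1}(2.5544) = +0.006144 -0.134441 = -0.128296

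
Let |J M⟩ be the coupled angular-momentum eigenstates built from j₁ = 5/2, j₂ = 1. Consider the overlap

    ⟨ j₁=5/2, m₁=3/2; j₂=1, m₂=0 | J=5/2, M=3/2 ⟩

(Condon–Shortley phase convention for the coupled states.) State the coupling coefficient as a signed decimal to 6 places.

j₁+j₂−J=1  J+j₁−j₂=4  J−j₁+j₂=1  j₁+j₂+J+1=7
(j₁±m₁, j₂±m₂, J±M) = (4,1,1,1,4,1)
P² = 576/35
sum k=0..1:
  [0] +1/6 = 1/6
  [1] −1/24 = -1/24
S = 1/8
C² = P²·S² = 9/35 ; C = +0.507093

+0.507093  (= +√(9/35))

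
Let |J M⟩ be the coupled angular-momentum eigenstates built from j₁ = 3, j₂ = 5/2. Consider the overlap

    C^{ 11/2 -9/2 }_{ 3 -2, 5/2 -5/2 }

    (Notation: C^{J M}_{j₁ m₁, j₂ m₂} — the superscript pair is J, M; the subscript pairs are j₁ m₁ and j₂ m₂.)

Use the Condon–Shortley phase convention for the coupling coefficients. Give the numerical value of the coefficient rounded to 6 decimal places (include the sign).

j₁+j₂−J=0  J+j₁−j₂=6  J−j₁+j₂=5  j₁+j₂+J+1=12
(j₁±m₁, j₂±m₂, J±M) = (1,5,0,5,1,10)
P² = 1244160000/11
sum k=0..0:
  [0] +1/14400 = 1/14400
S = 1/14400
C² = P²·S² = 6/11 ; C = +0.738549

+0.738549  (= +√(6/11))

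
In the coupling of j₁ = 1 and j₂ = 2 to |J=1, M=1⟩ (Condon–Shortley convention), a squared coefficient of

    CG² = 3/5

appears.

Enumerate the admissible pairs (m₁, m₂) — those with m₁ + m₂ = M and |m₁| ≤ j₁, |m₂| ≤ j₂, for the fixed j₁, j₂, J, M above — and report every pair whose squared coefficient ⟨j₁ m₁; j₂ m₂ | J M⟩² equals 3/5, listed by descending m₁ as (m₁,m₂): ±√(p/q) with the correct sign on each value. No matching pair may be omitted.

Admissible pairs with m₁+m₂ = M = 1: (-1,2), (0,1), (1,0)
  (m₁,m₂)=(1,0): CG² = 1/10, CG = +√(1/10)
  (m₁,m₂)=(0,1): CG² = 3/10, CG = −√(3/10)
  (m₁,m₂)=(-1,2): CG² = 3/5, CG = +√(3/5)   ← matches the target
Pairs with CG² = 3/5: (-1,2): +√(3/5)

(-1,2): +√(3/5)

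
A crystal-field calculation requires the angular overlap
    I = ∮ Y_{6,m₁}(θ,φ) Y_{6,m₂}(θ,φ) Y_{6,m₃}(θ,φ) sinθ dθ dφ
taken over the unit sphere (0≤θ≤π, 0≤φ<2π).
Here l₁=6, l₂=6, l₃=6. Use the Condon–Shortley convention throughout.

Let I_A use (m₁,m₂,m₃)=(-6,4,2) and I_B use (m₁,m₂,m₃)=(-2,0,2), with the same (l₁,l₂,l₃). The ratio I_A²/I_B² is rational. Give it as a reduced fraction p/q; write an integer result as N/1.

70/11

Shared (l₁,l₂,l₃)=(6,6,6): N and (l;000)² cancel in I_A²/I_B².
A: Δ = 6!·6!·6!/19! = 1/325909584; Racah Σ t=6..6: t=6:+1/24883200 = 1/24883200; ⇒ 3j(6 6 6; -6 4 2)² = 70/4199, sgn +1
B: Δ = 6!·6!·6!/19! = 1/325909584; Racah Σ t=2..6: t=2:+1/1658880 t=3:−1/155520 t=4:+1/110592 t=5:−1/518400 t=6:+1/24883200 = 11/8294400; ⇒ 3j(6 6 6; -2 0 2)² = 11/4199, sgn +1
I_A²/I_B² = (70/4199)/(11/4199) = 70/11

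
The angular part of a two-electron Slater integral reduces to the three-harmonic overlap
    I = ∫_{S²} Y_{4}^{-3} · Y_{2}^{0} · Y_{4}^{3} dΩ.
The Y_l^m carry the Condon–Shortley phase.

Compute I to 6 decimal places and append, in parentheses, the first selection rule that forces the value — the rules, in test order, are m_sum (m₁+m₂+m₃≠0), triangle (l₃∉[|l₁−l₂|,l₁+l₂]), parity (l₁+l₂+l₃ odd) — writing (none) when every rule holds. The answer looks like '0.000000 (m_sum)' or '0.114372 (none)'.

0.057344 (none)

m-sum 0 ✓  L=10 even ✓  2≤4≤6 ✓
Π(2lᵢ+1) = 9×5×9 = 405
triangle coeff Δ(4,2,4) = 1/13860
Σ_t [0,2]: t=0:+1/192 t=1:−1/36 t=2:+1/192 = -5/288
(3j)²=20/693 [(4 2 4; 0 0 0)], sign=-1
Σ_t [1,2]: t=1:−1/720 t=2:+1/480 = 1/1440
(3j)²=7/1980 [(4 2 4; -3 0 3)], sign=-1
⇒ 4πI² = 5/121
I = (+1)√(5/121/(4π)) = 0.05734392
No selection rule forces the value: the integral is nonzero (none).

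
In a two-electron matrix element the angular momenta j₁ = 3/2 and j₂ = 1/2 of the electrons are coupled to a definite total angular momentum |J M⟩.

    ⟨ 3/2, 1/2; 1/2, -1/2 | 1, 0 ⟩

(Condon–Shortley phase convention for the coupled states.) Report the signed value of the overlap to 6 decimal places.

√[3·1!2!0!/4! · 2!1!0!1!1!1!] = √(1/2)
  +(−1)^0/∏(0,1,1,0,1,0)! = 1  (running 1)
⟨..|..⟩ = √(1/2)·(1) = +0.707107

+√(1/2) = +0.707107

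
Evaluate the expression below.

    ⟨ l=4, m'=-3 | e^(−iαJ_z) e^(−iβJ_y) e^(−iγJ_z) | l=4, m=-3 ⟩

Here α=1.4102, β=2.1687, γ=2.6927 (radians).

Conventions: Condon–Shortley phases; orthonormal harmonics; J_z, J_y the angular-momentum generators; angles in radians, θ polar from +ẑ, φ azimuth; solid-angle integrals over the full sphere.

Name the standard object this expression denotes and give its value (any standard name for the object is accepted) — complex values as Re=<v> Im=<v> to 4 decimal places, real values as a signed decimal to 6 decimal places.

This is a Wigner D-matrix element — the rotation-matrix element ⟨l m'| R(α,β,γ) |l m⟩ in the angular-momentum basis.
Split into d^4_{-3,-3}(β=2.1687) × two z-phases.
With c≡cos(β/2)=0.467487 and s≡sin(β/2)=0.884000, N=[1·5040·1·5040]^{1/2}=5040.000000
Admissible k: 0..1 (factorial args all ≥0)
  k=0: (−1)^0·5040.0000/(5040)·0.4675^8·0.8840^0 = +0.002281
  k=1: (−1)^1·5040.0000/(720)·0.4675^6·0.8840^2 = -0.057098
d^4_{-3,-3}(2.1687) = +0.002281 -0.057098 = -0.054817
Phases: e^{-i·(-3)·1.4102}=-0.463365-0.886167i, e^{-i·(-3)·2.6927}=-0.222247+0.974990i ⇒ D=-0.053007+0.013969i

Wigner D-matrix element, Re=-0.0530 Im=0.0140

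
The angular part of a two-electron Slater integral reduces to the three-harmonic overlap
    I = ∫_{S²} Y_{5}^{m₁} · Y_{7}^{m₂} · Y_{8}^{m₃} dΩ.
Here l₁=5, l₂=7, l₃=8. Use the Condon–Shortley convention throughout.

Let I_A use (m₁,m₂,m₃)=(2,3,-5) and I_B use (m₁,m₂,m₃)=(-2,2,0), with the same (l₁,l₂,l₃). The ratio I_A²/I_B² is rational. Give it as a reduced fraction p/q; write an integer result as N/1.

4004/3249

Same 5,7,8: normalisation and zero-m 3j drop out of the ratio.
A: Δ: 4! 6! 10! / 21! → 1/814773960; sum: t=0:+1/3135283200 t=1:−1/104509440 t=2:+1/38707200 t=3:−1/130636800 = 1/111974400; 3j²(5 7 8; 2 3 -5) = Δ·Π!·Σ² = 28/2907  (sign -1)
B: Δ: 4! 6! 10! / 21! → 1/814773960; sum: t=1:−1/348364800 t=2:+1/14515200 t=3:−1/4976640 t=4:+1/12441600 = -19/348364800; 3j²(5 7 8; -2 2 0) = Δ·Π!·Σ² = 19/2431  (sign -1)
I_A²/I_B² = (28/2907)/(19/2431) = 4004/3249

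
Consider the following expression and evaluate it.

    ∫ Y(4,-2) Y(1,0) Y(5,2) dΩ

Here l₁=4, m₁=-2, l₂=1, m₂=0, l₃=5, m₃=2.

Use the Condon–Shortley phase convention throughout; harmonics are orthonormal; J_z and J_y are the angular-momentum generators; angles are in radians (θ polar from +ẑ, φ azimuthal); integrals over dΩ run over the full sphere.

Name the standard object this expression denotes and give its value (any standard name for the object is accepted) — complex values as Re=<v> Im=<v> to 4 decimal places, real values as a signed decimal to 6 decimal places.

Gaunt coefficient, +0.225034

This is a Gaunt coefficient — the integral of a triple product of spherical harmonics over the sphere.
Rules hold: Σm=0, L=10 even, 3≤5≤5.
N = 9·3·11 = 297
Δ = 0!·8!·2!/11! = 1/495
Racah Σ t=0..0: t=0:+1/576 = 1/576
⇒ 3j(4 1 5; 0 0 0)² = 5/99, sgn -1
Racah Σ t=0..0: t=0:+1/1440 = 1/1440
⇒ 3j(4 1 5; -2 0 2)² = 7/165, sgn -1
4πI² = N·(3j₀)²·(3jₘ)² = 7/11
I = +1·√(0.636364/4π) = 0.22503380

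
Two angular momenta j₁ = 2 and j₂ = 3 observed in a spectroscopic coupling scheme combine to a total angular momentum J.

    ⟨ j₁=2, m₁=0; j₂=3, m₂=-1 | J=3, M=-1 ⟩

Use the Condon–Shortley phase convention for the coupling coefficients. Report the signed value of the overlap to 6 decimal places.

-0.387298  (= −√(3/20))

√[7·2!2!4!/9! · 2!2!2!4!2!4!] = √(256/15)
  +(−1)^0/∏(0,2,2,2,0,2)! = 1/16  (running 1/16)
  +(−1)^1/∏(1,1,1,1,1,3)! = -1/6  (running -5/48)
  +(−1)^2/∏(2,0,0,0,2,4)! = 1/96  (running -3/32)
⟨..|..⟩ = √(256/15)·(-3/32) = -0.387298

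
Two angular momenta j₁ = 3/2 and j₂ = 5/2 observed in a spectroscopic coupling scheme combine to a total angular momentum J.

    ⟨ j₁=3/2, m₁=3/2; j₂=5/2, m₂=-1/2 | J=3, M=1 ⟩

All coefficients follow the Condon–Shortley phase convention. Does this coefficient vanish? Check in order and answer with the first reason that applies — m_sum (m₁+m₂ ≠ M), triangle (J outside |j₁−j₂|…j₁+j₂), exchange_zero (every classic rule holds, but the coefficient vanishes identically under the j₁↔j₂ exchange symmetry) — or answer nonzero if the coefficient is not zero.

nonzero

m-sum: m₁+m₂ = 3/2+(-1/2) = 1, M = 1  ✓
triangle: |j₁−j₂| = 1 ≤ J = 3 ≤ j₁+j₂ = 4  ✓
exchange: j₁≠j₂ or m₁≠m₂ — the exchange symmetry imposes no constraint here
value check: CG = +√(9/20) = +0.670820 ≠ 0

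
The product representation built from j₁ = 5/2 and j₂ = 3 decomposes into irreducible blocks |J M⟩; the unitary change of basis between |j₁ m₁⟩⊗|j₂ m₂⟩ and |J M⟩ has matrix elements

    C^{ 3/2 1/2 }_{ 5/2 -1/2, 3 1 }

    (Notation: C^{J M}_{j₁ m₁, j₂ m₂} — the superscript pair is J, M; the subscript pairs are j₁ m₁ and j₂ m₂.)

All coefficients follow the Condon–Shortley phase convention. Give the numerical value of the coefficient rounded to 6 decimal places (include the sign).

−√(1/105) ≈ -0.097590

j₁+j₂−J=4  J+j₁−j₂=1  J−j₁+j₂=2  j₁+j₂+J+1=8
(j₁±m₁, j₂±m₂, J±M) = (2,3,4,2,2,1)
P² = 192/35
sum k=2..3:
  [2] +1/8 = 1/8
  [3] −1/6 = -1/6
S = -1/24
C² = P²·S² = 1/105 ; C = -0.097590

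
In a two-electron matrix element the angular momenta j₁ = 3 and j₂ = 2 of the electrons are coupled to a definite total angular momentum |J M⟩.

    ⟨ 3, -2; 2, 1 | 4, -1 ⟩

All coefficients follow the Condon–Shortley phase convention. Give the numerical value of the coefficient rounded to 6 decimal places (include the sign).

j₁+j₂−J=1  J+j₁−j₂=5  J−j₁+j₂=3  j₁+j₂+J+1=10
(j₁±m₁, j₂±m₂, J±M) = (1,5,3,1,3,5)
P² = 6480/7
sum k=0..1:
  [0] +1/720 = 1/720
  [1] −1/48 = -1/48
S = -7/360
C² = P²·S² = 7/20 ; C = -0.591608

−√(7/20) ≈ -0.591608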